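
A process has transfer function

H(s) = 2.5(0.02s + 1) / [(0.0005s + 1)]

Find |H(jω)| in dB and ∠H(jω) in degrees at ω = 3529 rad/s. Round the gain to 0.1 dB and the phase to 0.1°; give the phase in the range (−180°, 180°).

At ω = 3529 rad/s:
zero (1 + j3529·0.02) = 1 + j70.58 → |·| ≈ 70.587, ∠ ≈ 89.19°
pole (1 + j3529·0.0005) = 1 + j1.7645 → |·| ≈ 2.0282, ∠ ≈ 60.46°
|H| = 2.5 · 70.587 / (2.0282) ≈ 87.007
Gain = 20 log₁₀(87.007) ≈ 38.79 dB
∠H = (89.19°) − (60.46°) = 28.73°

38.8 dB, 28.7°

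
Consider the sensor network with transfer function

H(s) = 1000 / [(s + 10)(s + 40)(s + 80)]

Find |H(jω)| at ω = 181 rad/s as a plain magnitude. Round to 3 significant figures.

At s = jω = j181:
pole (s+10): 10 + j181 → |·| = √(10²+181²) = √32861 ≈ 181.28, ∠ = arctan(181/10) ≈ 86.84°
pole (s+40): 40 + j181 → |·| = √(40²+181²) = √34361 ≈ 185.37, ∠ = arctan(181/40) ≈ 77.54°
pole (s+80): 80 + j181 → |·| = √(80²+181²) = √39161 ≈ 197.89, ∠ = arctan(181/80) ≈ 66.16°
|H| = 1000 / 6.6499e+06 ≈ 0.00015038

0.000150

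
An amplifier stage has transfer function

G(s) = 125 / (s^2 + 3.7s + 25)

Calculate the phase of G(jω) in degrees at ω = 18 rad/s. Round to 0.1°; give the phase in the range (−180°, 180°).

-167.4°

At s = jω = j18:
quadratic: (j18)² + 3.7·j18 + 25 = -299 + j66.6 → |·| ≈ 306.33, ∠ ≈ 167.44°
∠G = 0.00° − 167.44° = -167.44°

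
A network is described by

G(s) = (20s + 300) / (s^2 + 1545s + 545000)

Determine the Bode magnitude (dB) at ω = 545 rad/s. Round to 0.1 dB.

Substitute s = j545:
Numerator: 20(j545) + 300 = 300 + j10900
Denominator: (j545)^2 + 1545(j545) + 545000 = 247975 + j842025
|N| = √(300² + 10900²) ≈ 10904, ∠N ≈ 88.42°
|D| = √(247975² + 842025²) ≈ 8.7778e+05, ∠D ≈ 73.59°
|G| = 10904 / 8.7778e+05 ≈ 0.012422
Gain = 20 log₁₀(0.012422) ≈ -38.12 dB

-38.1 dB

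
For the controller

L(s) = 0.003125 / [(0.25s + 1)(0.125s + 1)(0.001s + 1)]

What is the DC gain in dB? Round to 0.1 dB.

-50.1 dB

L(0) = 0.003125 · 1 / 1 = 0.003125
20 log₁₀(0.003125) ≈ -50.10 dB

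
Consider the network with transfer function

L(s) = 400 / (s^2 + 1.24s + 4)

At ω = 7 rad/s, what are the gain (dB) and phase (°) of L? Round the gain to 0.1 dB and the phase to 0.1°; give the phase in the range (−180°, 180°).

At s = jω = j7:
quadratic: (j7)² + 1.24·j7 + 4 = -45 + j8.68 → |·| ≈ 45.829, ∠ ≈ 169.08°
|L| = 400 / 45.829 ≈ 8.7281
Gain = 20 log₁₀(8.7281) ≈ 18.82 dB
∠L = 0.00° − 169.08° = -169.08°

18.8 dB, -169.1°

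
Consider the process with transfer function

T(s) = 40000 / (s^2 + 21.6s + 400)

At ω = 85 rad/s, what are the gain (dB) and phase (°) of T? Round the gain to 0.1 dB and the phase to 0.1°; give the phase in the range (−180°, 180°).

15.1 dB, -164.9°

At s = jω = j85:
quadratic: (j85)² + 21.6·j85 + 400 = -6825 + j1836 → |·| ≈ 7067.6, ∠ ≈ 164.94°
|T| = 40000 / 7067.6 ≈ 5.6596
Gain = 20 log₁₀(5.6596) ≈ 15.06 dB
∠T = 0.00° − 164.94° = -164.94°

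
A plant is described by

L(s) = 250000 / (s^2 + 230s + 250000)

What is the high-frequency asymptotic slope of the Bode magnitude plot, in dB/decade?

Each pole contributes −20 dB/decade at high frequency; each zero contributes +20 dB/decade.
Net: 0 zero(s) − 2 pole(s) → -40 dB/decade.

-40 dB/decade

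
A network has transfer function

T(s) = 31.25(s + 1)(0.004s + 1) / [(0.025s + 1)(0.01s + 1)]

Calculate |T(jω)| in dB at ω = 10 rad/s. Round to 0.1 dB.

At ω = 10 rad/s:
zero (1 + j10·1) = 1 + j10 → |·| ≈ 10.05, ∠ ≈ 84.29°
zero (1 + j10·0.004) = 1 + j0.04 → |·| ≈ 1.0008, ∠ ≈ 2.29°
pole (1 + j10·0.025) = 1 + j0.25 → |·| ≈ 1.0308, ∠ ≈ 14.04°
pole (1 + j10·0.01) = 1 + j0.1 → |·| ≈ 1.005, ∠ ≈ 5.71°
|T| = 31.25 · 10.05 · 1.0008 / (1.0308 · 1.005) ≈ 303.41
Gain = 20 log₁₀(303.41) ≈ 49.64 dB

49.6 dB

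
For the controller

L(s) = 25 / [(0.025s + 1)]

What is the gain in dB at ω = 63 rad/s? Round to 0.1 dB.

22.5 dB

At ω = 63 rad/s:
pole (1 + j63·0.025) = 1 + j1.575 → |·| ≈ 1.8656, ∠ ≈ 57.59°
|L| = 25 · 1 / (1.8656) ≈ 13.401
Gain = 20 log₁₀(13.401) ≈ 22.54 dB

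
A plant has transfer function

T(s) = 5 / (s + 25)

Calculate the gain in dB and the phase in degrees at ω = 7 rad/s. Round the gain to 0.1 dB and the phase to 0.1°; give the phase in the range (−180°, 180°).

-14.3 dB, -15.6°

Substitute s = j7:
Numerator: 5 = 5 + j0
Denominator: (j7) + 25 = 25 + j7
|N| = √(5² + 0²) ≈ 5, ∠N ≈ 0.00°
|D| = √(25² + 7²) ≈ 25.962, ∠D ≈ 15.64°
|T| = 5 / 25.962 ≈ 0.19259
Gain = 20 log₁₀(0.19259) ≈ -14.31 dB
∠T = 0.00° − 15.64° = -15.64°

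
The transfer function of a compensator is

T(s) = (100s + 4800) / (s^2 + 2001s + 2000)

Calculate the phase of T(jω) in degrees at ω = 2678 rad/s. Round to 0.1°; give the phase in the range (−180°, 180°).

-54.3°

Substitute s = j2678:
Numerator: 100(j2678) + 4800 = 4800 + j267800
Denominator: (j2678)^2 + 2001(j2678) + 2000 = -7169684 + j5358678
|N| = √(4800² + 267800²) ≈ 2.6784e+05, ∠N ≈ 88.97°
|D| = √(7169684² + 5358678²) ≈ 8.951e+06, ∠D ≈ 143.23°
∠T = 88.97° − 143.23° = -54.26°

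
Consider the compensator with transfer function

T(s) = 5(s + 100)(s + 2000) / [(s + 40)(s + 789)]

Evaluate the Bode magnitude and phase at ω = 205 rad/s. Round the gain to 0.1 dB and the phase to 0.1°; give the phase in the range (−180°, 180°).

At s = jω = j205:
zero (s+100): 100 + j205 → |·| = √(100²+205²) = √52025 ≈ 228.09, ∠ = arctan(205/100) ≈ 64.00°
zero (s+2000): 2000 + j205 → |·| = √(2000²+205²) = √4042025 ≈ 2010.5, ∠ = arctan(205/2000) ≈ 5.85°
pole (s+40): 40 + j205 → |·| = √(40²+205²) = √43625 ≈ 208.87, ∠ = arctan(205/40) ≈ 78.96°
pole (s+789): 789 + j205 → |·| = √(789²+205²) = √664546 ≈ 815.2, ∠ = arctan(205/789) ≈ 14.56°
|T| = 5 · 4.5857e+05 / 1.7027e+05 ≈ 13.466
Gain = 20 log₁₀(13.466) ≈ 22.58 dB
∠T = 69.85° − 93.52° = -23.67°

22.6 dB, -23.7°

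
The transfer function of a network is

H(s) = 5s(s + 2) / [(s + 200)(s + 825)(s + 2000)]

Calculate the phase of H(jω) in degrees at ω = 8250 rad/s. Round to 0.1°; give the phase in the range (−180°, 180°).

At s = jω = j8250:
zero (s+2): 2 + j8250 → |·| = √(2²+8250²) = √68062504 ≈ 8250, ∠ = arctan(8250/2) ≈ 89.99°
zero at origin: s = j8250 → |·| = 8250, ∠ = 90.00°
pole (s+200): 200 + j8250 → |·| = √(200²+8250²) = √68102500 ≈ 8252.4, ∠ = arctan(8250/200) ≈ 88.61°
pole (s+825): 825 + j8250 → |·| = √(825²+8250²) = √68743125 ≈ 8291.1, ∠ = arctan(8250/825) ≈ 84.29°
pole (s+2000): 2000 + j8250 → |·| = √(2000²+8250²) = √72062500 ≈ 8489, ∠ = arctan(8250/2000) ≈ 76.37°
∠H = 179.99° − 249.27° = -69.28°

-69.3°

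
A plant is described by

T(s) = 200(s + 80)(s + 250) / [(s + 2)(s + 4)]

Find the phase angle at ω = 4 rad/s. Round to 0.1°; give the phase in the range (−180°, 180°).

-104.7°

At s = jω = j4:
zero (s+80): 80 + j4 → |·| = √(80²+4²) = √6416 ≈ 80.1, ∠ = arctan(4/80) ≈ 2.86°
zero (s+250): 250 + j4 → |·| = √(250²+4²) = √62516 ≈ 250.03, ∠ = arctan(4/250) ≈ 0.92°
pole (s+2): 2 + j4 → |·| = √(2²+4²) = √20 ≈ 4.4721, ∠ = arctan(4/2) ≈ 63.43°
pole (s+4): 4 + j4 → |·| = √(4²+4²) = √32 ≈ 5.6569, ∠ = arctan(4/4) ≈ 45.00°
∠T = 3.78° − 108.43° = -104.65°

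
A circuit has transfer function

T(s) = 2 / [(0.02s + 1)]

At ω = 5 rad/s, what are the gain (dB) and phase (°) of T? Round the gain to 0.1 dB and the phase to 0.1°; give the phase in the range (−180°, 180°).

At ω = 5 rad/s:
pole (1 + j5·0.02) = 1 + j0.1 → |·| ≈ 1.005, ∠ ≈ 5.71°
|T| = 2 · 1 / (1.005) ≈ 1.99
Gain = 20 log₁₀(1.99) ≈ 5.98 dB
∠T = (0°) − (5.71°) = -5.71°

6.0 dB, -5.7°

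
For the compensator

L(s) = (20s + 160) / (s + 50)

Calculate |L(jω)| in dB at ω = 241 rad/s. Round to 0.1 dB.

Substitute s = j241:
Numerator: 20(j241) + 160 = 160 + j4820
Denominator: (j241) + 50 = 50 + j241
|N| = √(160² + 4820²) ≈ 4822.7, ∠N ≈ 88.10°
|D| = √(50² + 241²) ≈ 246.13, ∠D ≈ 78.28°
|L| = 4822.7 / 246.13 ≈ 19.594
Gain = 20 log₁₀(19.594) ≈ 25.84 dB

25.8 dB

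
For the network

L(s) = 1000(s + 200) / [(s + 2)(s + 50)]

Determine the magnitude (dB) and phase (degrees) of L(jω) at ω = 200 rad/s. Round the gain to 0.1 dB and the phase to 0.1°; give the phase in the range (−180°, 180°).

At s = jω = j200:
zero (s+200): 200 + j200 → |·| = √(200²+200²) = √80000 ≈ 282.84, ∠ = arctan(200/200) ≈ 45.00°
pole (s+2): 2 + j200 → |·| = √(2²+200²) = √40004 ≈ 200.01, ∠ = arctan(200/2) ≈ 89.43°
pole (s+50): 50 + j200 → |·| = √(50²+200²) = √42500 ≈ 206.16, ∠ = arctan(200/50) ≈ 75.96°
|L| = 1000 · 282.84 / 41234 ≈ 6.8594
Gain = 20 log₁₀(6.8594) ≈ 16.73 dB
∠L = 45.00° − 165.39° = -120.39°

16.7 dB, -120.4°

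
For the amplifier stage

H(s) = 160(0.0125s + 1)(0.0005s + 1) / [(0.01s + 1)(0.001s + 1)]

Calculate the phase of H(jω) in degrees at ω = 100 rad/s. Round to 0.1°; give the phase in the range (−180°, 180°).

At ω = 100 rad/s:
zero (1 + j100·0.0125) = 1 + j1.25 → |·| ≈ 1.6008, ∠ ≈ 51.34°
zero (1 + j100·0.0005) = 1 + j0.05 → |·| ≈ 1.0012, ∠ ≈ 2.86°
pole (1 + j100·0.01) = 1 + j1 → |·| ≈ 1.4142, ∠ ≈ 45.00°
pole (1 + j100·0.001) = 1 + j0.1 → |·| ≈ 1.005, ∠ ≈ 5.71°
∠H = (51.34° + 2.86°) − (45.00° + 5.71°) = 3.49°

3.5°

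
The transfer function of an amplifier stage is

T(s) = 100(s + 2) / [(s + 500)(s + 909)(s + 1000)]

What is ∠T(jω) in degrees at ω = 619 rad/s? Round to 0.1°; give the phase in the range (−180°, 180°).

-27.3°

At s = jω = j619:
zero (s+2): 2 + j619 → |·| = √(2²+619²) = √383165 ≈ 619, ∠ = arctan(619/2) ≈ 89.81°
pole (s+500): 500 + j619 → |·| = √(500²+619²) = √633161 ≈ 795.71, ∠ = arctan(619/500) ≈ 51.07°
pole (s+909): 909 + j619 → |·| = √(909²+619²) = √1209442 ≈ 1099.7, ∠ = arctan(619/909) ≈ 34.25°
pole (s+1000): 1000 + j619 → |·| = √(1000²+619²) = √1383161 ≈ 1176.1, ∠ = arctan(619/1000) ≈ 31.76°
∠T = 89.81° − 117.08° = -27.27°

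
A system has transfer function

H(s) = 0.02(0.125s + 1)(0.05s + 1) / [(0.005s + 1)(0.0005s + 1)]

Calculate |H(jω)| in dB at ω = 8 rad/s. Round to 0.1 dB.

-30.3 dB

At ω = 8 rad/s:
zero (1 + j8·0.125) = 1 + j1 → |·| ≈ 1.4142, ∠ ≈ 45.00°
zero (1 + j8·0.05) = 1 + j0.4 → |·| ≈ 1.077, ∠ ≈ 21.80°
pole (1 + j8·0.005) = 1 + j0.04 → |·| ≈ 1.0008, ∠ ≈ 2.29°
pole (1 + j8·0.0005) = 1 + j0.004 → |·| ≈ 1, ∠ ≈ 0.23°
|H| = 0.02 · 1.4142 · 1.077 / (1.0008 · 1) ≈ 0.030438
Gain = 20 log₁₀(0.030438) ≈ -30.33 dB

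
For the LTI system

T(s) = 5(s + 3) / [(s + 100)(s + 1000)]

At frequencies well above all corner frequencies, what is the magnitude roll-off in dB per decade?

Each pole contributes −20 dB/decade at high frequency; each zero contributes +20 dB/decade.
Net: 1 zero(s) − 2 pole(s) → -20 dB/decade.

-20 dB/decade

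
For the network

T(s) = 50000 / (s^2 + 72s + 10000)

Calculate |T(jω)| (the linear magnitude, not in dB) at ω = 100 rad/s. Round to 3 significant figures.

At s = jω = j100:
quadratic: (j100)² + 72·j100 + 10000 = 0 + j7200 → |·| ≈ 7200, ∠ ≈ 90.00°
|T| = 50000 / 7200 ≈ 6.9444

6.94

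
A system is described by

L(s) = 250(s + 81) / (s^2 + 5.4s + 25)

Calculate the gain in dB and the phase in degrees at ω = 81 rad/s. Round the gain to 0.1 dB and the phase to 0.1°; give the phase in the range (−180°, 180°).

At s = jω = j81:
zero (s+81): 81 + j81 → |·| = √(81²+81²) = √13122 ≈ 114.55, ∠ = arctan(81/81) ≈ 45.00°
quadratic: (j81)² + 5.4·j81 + 25 = -6536 + j437.4 → |·| ≈ 6550.6, ∠ ≈ 176.17°
|L| = 250 · 114.55 / 6550.6 ≈ 4.3717
Gain = 20 log₁₀(4.3717) ≈ 12.81 dB
∠L = 45.00° − 176.17° = -131.17°

12.8 dB, -131.2°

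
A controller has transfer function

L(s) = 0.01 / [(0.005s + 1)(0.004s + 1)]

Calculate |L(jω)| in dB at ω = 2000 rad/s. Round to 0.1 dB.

-78.2 dB

At ω = 2000 rad/s:
pole (1 + j2000·0.005) = 1 + j10 → |·| ≈ 10.05, ∠ ≈ 84.29°
pole (1 + j2000·0.004) = 1 + j8 → |·| ≈ 8.0623, ∠ ≈ 82.87°
|L| = 0.01 · 1 / (10.05 · 8.0623) ≈ 0.00012342
Gain = 20 log₁₀(0.00012342) ≈ -78.17 dB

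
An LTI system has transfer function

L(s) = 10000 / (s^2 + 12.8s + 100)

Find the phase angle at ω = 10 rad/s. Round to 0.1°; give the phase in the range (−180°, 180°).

-90.0°

At s = jω = j10:
quadratic: (j10)² + 12.8·j10 + 100 = 0 + j128 → |·| ≈ 128, ∠ ≈ 90.00°
∠L = 0.00° − 90.00° = -90.00°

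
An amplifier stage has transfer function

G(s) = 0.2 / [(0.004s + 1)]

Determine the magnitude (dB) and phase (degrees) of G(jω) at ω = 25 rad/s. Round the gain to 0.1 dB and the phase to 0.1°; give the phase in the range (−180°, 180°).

At ω = 25 rad/s:
pole (1 + j25·0.004) = 1 + j0.1 → |·| ≈ 1.005, ∠ ≈ 5.71°
|G| = 0.2 · 1 / (1.005) ≈ 0.199
Gain = 20 log₁₀(0.199) ≈ -14.02 dB
∠G = (0°) − (5.71°) = -5.71°

-14.0 dB, -5.7°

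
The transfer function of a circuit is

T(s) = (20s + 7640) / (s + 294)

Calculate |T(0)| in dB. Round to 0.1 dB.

28.3 dB

T(0) = 7640 / 294 ≈ 25.986
20 log₁₀(25.986) ≈ 28.29 dB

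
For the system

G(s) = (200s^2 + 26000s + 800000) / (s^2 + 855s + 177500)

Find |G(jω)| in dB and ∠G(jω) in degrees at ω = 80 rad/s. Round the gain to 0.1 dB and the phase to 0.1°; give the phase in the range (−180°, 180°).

21.3 dB, 81.2°

Substitute s = j80:
Numerator: 200(j80)^2 + 26000(j80) + 800000 = -480000 + j2080000
Denominator: (j80)^2 + 855(j80) + 177500 = 171100 + j68400
|N| = √(480000² + 2080000²) ≈ 2.1347e+06, ∠N ≈ 102.99°
|D| = √(171100² + 68400²) ≈ 1.8427e+05, ∠D ≈ 21.79°
|G| = 2.1347e+06 / 1.8427e+05 ≈ 11.585
Gain = 20 log₁₀(11.585) ≈ 21.28 dB
∠G = 102.99° − 21.79° = 81.20°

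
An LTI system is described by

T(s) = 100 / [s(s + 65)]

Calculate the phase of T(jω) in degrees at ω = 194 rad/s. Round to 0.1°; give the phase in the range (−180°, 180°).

At s = jω = j194:
pole (s+65): 65 + j194 → |·| = √(65²+194²) = √41861 ≈ 204.6, ∠ = arctan(194/65) ≈ 71.48°
pole at origin: |s| = 194, ∠ = 90.00° (in denominator)
∠T = 0.00° − 161.48° = -161.48°

-161.5°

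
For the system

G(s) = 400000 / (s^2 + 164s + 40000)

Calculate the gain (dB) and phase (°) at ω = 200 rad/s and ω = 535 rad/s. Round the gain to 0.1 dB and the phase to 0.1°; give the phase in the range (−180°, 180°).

ω = 200: 21.7 dB, -90.0°; ω = 535: 3.7 dB, -160.4°

At s = jω = j200:
quadratic: (j200)² + 164·j200 + 40000 = 0 + j32800 → |·| ≈ 32800, ∠ ≈ 90.00°
|G| = 400000 / 32800 ≈ 12.195
Gain = 20 log₁₀(12.195) ≈ 21.72 dB
∠G = 0.00° − 90.00° = -90.00°

At s = jω = j535:
quadratic: (j535)² + 164·j535 + 40000 = -246225 + j87740 → |·| ≈ 2.6139e+05, ∠ ≈ 160.39°
|G| = 400000 / 2.6139e+05 ≈ 1.5303
Gain = 20 log₁₀(1.5303) ≈ 3.70 dB
∠G = 0.00° − 160.39° = -160.39°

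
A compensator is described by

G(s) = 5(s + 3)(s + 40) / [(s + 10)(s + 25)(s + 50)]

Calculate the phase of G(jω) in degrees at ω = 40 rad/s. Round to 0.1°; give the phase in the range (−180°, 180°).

-41.9°

At s = jω = j40:
zero (s+3): 3 + j40 → |·| = √(3²+40²) = √1609 ≈ 40.112, ∠ = arctan(40/3) ≈ 85.71°
zero (s+40): 40 + j40 → |·| = √(40²+40²) = √3200 ≈ 56.569, ∠ = arctan(40/40) ≈ 45.00°
pole (s+10): 10 + j40 → |·| = √(10²+40²) = √1700 ≈ 41.231, ∠ = arctan(40/10) ≈ 75.96°
pole (s+25): 25 + j40 → |·| = √(25²+40²) = √2225 ≈ 47.17, ∠ = arctan(40/25) ≈ 57.99°
pole (s+50): 50 + j40 → |·| = √(50²+40²) = √4100 ≈ 64.031, ∠ = arctan(40/50) ≈ 38.66°
∠G = 130.71° − 172.61° = -41.90°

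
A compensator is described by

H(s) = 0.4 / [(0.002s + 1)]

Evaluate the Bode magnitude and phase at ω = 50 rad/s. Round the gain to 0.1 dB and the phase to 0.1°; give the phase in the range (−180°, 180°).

At ω = 50 rad/s:
pole (1 + j50·0.002) = 1 + j0.1 → |·| ≈ 1.005, ∠ ≈ 5.71°
|H| = 0.4 · 1 / (1.005) ≈ 0.39801
Gain = 20 log₁₀(0.39801) ≈ -8.00 dB
∠H = (0°) − (5.71°) = -5.71°

-8.0 dB, -5.7°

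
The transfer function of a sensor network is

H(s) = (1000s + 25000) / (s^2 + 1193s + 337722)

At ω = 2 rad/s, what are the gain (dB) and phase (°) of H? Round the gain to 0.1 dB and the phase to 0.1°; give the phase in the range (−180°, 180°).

Substitute s = j2:
Numerator: 1000(j2) + 25000 = 25000 + j2000
Denominator: (j2)^2 + 1193(j2) + 337722 = 337718 + j2386
|N| = √(25000² + 2000²) ≈ 25080, ∠N ≈ 4.57°
|D| = √(337718² + 2386²) ≈ 3.3773e+05, ∠D ≈ 0.40°
|H| = 25080 / 3.3773e+05 ≈ 0.074261
Gain = 20 log₁₀(0.074261) ≈ -22.58 dB
∠H = 4.57° − 0.40° = 4.17°

-22.6 dB, 4.2°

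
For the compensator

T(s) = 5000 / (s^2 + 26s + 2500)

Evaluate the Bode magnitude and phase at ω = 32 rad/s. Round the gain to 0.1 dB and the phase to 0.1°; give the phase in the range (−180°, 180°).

At s = jω = j32:
quadratic: (j32)² + 26·j32 + 2500 = 1476 + j832 → |·| ≈ 1694.3, ∠ ≈ 29.41°
|T| = 5000 / 1694.3 ≈ 2.9511
Gain = 20 log₁₀(2.9511) ≈ 9.40 dB
∠T = 0.00° − 29.41° = -29.41°

9.4 dB, -29.4°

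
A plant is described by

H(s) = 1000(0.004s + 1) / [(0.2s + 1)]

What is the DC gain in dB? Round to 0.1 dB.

H(0) = 1000 · 1 / 1 = 1000
20 log₁₀(1000) ≈ 60.00 dB

60.0 dB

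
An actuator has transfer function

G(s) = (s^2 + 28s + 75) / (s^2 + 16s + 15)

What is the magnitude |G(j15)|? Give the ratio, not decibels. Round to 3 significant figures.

Substitute s = j15:
Numerator: (j15)^2 + 28(j15) + 75 = -150 + j420
Denominator: (j15)^2 + 16(j15) + 15 = -210 + j240
|N| = √(150² + 420²) ≈ 445.98, ∠N ≈ 109.65°
|D| = √(210² + 240²) ≈ 318.9, ∠D ≈ 131.19°
|G| = 445.98 / 318.9 ≈ 1.3985

1.40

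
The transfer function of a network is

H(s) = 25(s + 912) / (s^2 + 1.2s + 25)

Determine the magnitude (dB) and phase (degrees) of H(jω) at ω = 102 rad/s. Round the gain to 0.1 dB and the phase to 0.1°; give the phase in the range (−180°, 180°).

6.9 dB, -172.9°

At s = jω = j102:
zero (s+912): 912 + j102 → |·| = √(912²+102²) = √842148 ≈ 917.69, ∠ = arctan(102/912) ≈ 6.38°
quadratic: (j102)² + 1.2·j102 + 25 = -10379 + j122.4 → |·| ≈ 10380, ∠ ≈ 179.32°
|H| = 25 · 917.69 / 10380 ≈ 2.2102
Gain = 20 log₁₀(2.2102) ≈ 6.89 dB
∠H = 6.38° − 179.32° = -172.94°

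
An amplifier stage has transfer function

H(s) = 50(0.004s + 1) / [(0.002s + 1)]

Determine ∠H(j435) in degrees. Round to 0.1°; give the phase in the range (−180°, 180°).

19.1°

At ω = 435 rad/s:
zero (1 + j435·0.004) = 1 + j1.74 → |·| ≈ 2.0069, ∠ ≈ 60.11°
pole (1 + j435·0.002) = 1 + j0.87 → |·| ≈ 1.3255, ∠ ≈ 41.02°
∠H = (60.11°) − (41.02°) = 19.09°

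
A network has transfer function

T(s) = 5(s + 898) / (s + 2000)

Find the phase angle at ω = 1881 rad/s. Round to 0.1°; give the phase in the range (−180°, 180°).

At s = jω = j1881:
zero (s+898): 898 + j1881 → |·| = √(898²+1881²) = √4344565 ≈ 2084.4, ∠ = arctan(1881/898) ≈ 64.48°
pole (s+2000): 2000 + j1881 → |·| = √(2000²+1881²) = √7538161 ≈ 2745.6, ∠ = arctan(1881/2000) ≈ 43.24°
∠T = 64.48° − 43.24° = 21.24°

21.2°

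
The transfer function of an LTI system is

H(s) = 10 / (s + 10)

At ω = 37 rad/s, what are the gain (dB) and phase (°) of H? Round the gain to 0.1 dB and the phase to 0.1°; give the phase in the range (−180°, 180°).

Substitute s = j37:
Numerator: 10 = 10 + j0
Denominator: (j37) + 10 = 10 + j37
|N| = √(10² + 0²) ≈ 10, ∠N ≈ 0.00°
|D| = √(10² + 37²) ≈ 38.328, ∠D ≈ 74.88°
|H| = 10 / 38.328 ≈ 0.26091
Gain = 20 log₁₀(0.26091) ≈ -11.67 dB
∠H = 0.00° − 74.88° = -74.88°

-11.7 dB, -74.9°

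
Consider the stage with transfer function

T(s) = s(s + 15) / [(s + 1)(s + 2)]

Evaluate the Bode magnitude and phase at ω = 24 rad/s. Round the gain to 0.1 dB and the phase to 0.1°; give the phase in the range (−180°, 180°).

At s = jω = j24:
zero (s+15): 15 + j24 → |·| = √(15²+24²) = √801 ≈ 28.302, ∠ = arctan(24/15) ≈ 57.99°
zero at origin: s = j24 → |·| = 24, ∠ = 90.00°
pole (s+1): 1 + j24 → |·| = √(1²+24²) = √577 ≈ 24.021, ∠ = arctan(24/1) ≈ 87.61°
pole (s+2): 2 + j24 → |·| = √(2²+24²) = √580 ≈ 24.083, ∠ = arctan(24/2) ≈ 85.24°
|T| = 1 · 679.25 / 578.5 ≈ 1.1742
Gain = 20 log₁₀(1.1742) ≈ 1.39 dB
∠T = 147.99° − 172.85° = -24.86°

1.4 dB, -24.9°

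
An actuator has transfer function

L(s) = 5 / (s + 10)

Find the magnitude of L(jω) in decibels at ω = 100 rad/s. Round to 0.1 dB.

-26.1 dB

Substitute s = j100:
Numerator: 5 = 5 + j0
Denominator: (j100) + 10 = 10 + j100
|N| = √(5² + 0²) ≈ 5, ∠N ≈ 0.00°
|D| = √(10² + 100²) ≈ 100.5, ∠D ≈ 84.29°
|L| = 5 / 100.5 ≈ 0.049751
Gain = 20 log₁₀(0.049751) ≈ -26.06 dB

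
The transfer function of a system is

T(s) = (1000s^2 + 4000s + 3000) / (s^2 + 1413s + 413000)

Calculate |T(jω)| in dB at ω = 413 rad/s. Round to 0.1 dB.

48.6 dB

Substitute s = j413:
Numerator: 1000(j413)^2 + 4000(j413) + 3000 = -170566000 + j1652000
Denominator: (j413)^2 + 1413(j413) + 413000 = 242431 + j583569
|N| = √(170566000² + 1652000²) ≈ 1.7057e+08, ∠N ≈ 179.45°
|D| = √(242431² + 583569²) ≈ 6.3192e+05, ∠D ≈ 67.44°
|T| = 1.7057e+08 / 6.3192e+05 ≈ 269.92
Gain = 20 log₁₀(269.92) ≈ 48.62 dB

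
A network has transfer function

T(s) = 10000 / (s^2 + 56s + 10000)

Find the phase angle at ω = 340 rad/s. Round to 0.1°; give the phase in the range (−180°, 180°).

-169.8°

At s = jω = j340:
quadratic: (j340)² + 56·j340 + 10000 = -105600 + j19040 → |·| ≈ 1.073e+05, ∠ ≈ 169.78°
∠T = 0.00° − 169.78° = -169.78°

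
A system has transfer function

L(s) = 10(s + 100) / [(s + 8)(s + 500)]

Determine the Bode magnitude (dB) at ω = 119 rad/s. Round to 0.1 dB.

At s = jω = j119:
zero (s+100): 100 + j119 → |·| = √(100²+119²) = √24161 ≈ 155.44, ∠ = arctan(119/100) ≈ 49.96°
pole (s+8): 8 + j119 → |·| = √(8²+119²) = √14225 ≈ 119.27, ∠ = arctan(119/8) ≈ 86.15°
pole (s+500): 500 + j119 → |·| = √(500²+119²) = √264161 ≈ 513.97, ∠ = arctan(119/500) ≈ 13.39°
|L| = 10 · 155.44 / 61301 ≈ 0.025357
Gain = 20 log₁₀(0.025357) ≈ -31.92 dB

-31.9 dB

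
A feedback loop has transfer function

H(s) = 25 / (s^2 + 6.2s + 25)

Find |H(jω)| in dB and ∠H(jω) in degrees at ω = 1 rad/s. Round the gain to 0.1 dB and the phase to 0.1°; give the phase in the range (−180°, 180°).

0.1 dB, -14.5°

At s = jω = j1:
quadratic: (j1)² + 6.2·j1 + 25 = 24 + j6.2 → |·| ≈ 24.788, ∠ ≈ 14.48°
|H| = 25 / 24.788 ≈ 1.0086
Gain = 20 log₁₀(1.0086) ≈ 0.07 dB
∠H = 0.00° − 14.48° = -14.48°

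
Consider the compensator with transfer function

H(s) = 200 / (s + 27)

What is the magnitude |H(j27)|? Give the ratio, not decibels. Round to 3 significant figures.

5.24

At s = jω = j27:
pole (s+27): 27 + j27 → |·| = √(27²+27²) = √1458 ≈ 38.184, ∠ = arctan(27/27) ≈ 45.00°
|H| = 200 / 38.184 ≈ 5.2378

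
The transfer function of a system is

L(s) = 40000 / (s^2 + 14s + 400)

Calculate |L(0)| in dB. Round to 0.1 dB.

40.0 dB

L(0) = 40000 / 400 = 100
20 log₁₀(100) ≈ 40.00 dB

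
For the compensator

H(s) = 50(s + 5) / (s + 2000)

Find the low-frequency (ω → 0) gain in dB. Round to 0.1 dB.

H(0) = 50·5 / (2000) = 0.125
20 log₁₀(0.125) ≈ -18.06 dB

-18.1 dB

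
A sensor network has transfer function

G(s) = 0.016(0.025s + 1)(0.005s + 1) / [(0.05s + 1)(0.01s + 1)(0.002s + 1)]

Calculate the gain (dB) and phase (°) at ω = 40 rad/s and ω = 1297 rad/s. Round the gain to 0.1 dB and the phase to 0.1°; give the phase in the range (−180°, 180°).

ω = 40: -40.4 dB, -33.5°; ω = 1297: -56.8 dB, -74.2°

At ω = 40 rad/s:
zero (1 + j40·0.025) = 1 + j1 → |·| ≈ 1.4142, ∠ ≈ 45.00°
zero (1 + j40·0.005) = 1 + j0.2 → |·| ≈ 1.0198, ∠ ≈ 11.31°
pole (1 + j40·0.05) = 1 + j2 → |·| ≈ 2.2361, ∠ ≈ 63.43°
pole (1 + j40·0.01) = 1 + j0.4 → |·| ≈ 1.077, ∠ ≈ 21.80°
pole (1 + j40·0.002) = 1 + j0.08 → |·| ≈ 1.0032, ∠ ≈ 4.57°
|G| = 0.016 · 1.4142 · 1.0198 / (2.2361 · 1.077 · 1.0032) ≈ 0.0095511
Gain = 20 log₁₀(0.0095511) ≈ -40.40 dB
∠G = (45.00° + 11.31°) − (63.43° + 21.80° + 4.57°) = -33.49°

At ω = 1297 rad/s:
zero (1 + j1297·0.025) = 1 + j32.425 → |·| ≈ 32.44, ∠ ≈ 88.23°
zero (1 + j1297·0.005) = 1 + j6.485 → |·| ≈ 6.5616, ∠ ≈ 81.23°
pole (1 + j1297·0.05) = 1 + j64.85 → |·| ≈ 64.858, ∠ ≈ 89.12°
pole (1 + j1297·0.01) = 1 + j12.97 → |·| ≈ 13.008, ∠ ≈ 85.59°
pole (1 + j1297·0.002) = 1 + j2.594 → |·| ≈ 2.7801, ∠ ≈ 68.92°
|G| = 0.016 · 32.44 · 6.5616 / (64.858 · 13.008 · 2.7801) ≈ 0.001452
Gain = 20 log₁₀(0.001452) ≈ -56.76 dB
∠G = (88.23° + 81.23°) − (89.12° + 85.59° + 68.92°) = -74.17°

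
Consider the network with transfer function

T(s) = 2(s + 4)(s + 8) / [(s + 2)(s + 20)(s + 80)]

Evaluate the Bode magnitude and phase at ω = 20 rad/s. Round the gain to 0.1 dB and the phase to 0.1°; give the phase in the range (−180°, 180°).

-34.5 dB, 3.6°

At s = jω = j20:
zero (s+4): 4 + j20 → |·| = √(4²+20²) = √416 ≈ 20.396, ∠ = arctan(20/4) ≈ 78.69°
zero (s+8): 8 + j20 → |·| = √(8²+20²) = √464 ≈ 21.541, ∠ = arctan(20/8) ≈ 68.20°
pole (s+2): 2 + j20 → |·| = √(2²+20²) = √404 ≈ 20.1, ∠ = arctan(20/2) ≈ 84.29°
pole (s+20): 20 + j20 → |·| = √(20²+20²) = √800 ≈ 28.284, ∠ = arctan(20/20) ≈ 45.00°
pole (s+80): 80 + j20 → |·| = √(80²+20²) = √6800 ≈ 82.462, ∠ = arctan(20/80) ≈ 14.04°
|T| = 2 · 439.35 / 46880 ≈ 0.018744
Gain = 20 log₁₀(0.018744) ≈ -34.54 dB
∠T = 146.89° − 143.33° = 3.56°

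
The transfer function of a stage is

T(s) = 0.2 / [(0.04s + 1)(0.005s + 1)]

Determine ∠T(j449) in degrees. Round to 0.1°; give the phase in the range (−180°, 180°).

-152.8°

At ω = 449 rad/s:
pole (1 + j449·0.04) = 1 + j17.96 → |·| ≈ 17.988, ∠ ≈ 86.81°
pole (1 + j449·0.005) = 1 + j2.245 → |·| ≈ 2.4576, ∠ ≈ 65.99°
∠T = (0°) − (86.81° + 65.99°) = -152.80°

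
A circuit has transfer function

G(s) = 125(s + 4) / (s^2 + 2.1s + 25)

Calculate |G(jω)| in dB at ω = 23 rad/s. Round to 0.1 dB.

At s = jω = j23:
zero (s+4): 4 + j23 → |·| = √(4²+23²) = √545 ≈ 23.345, ∠ = arctan(23/4) ≈ 80.13°
quadratic: (j23)² + 2.1·j23 + 25 = -504 + j48.3 → |·| ≈ 506.31, ∠ ≈ 174.53°
|G| = 125 · 23.345 / 506.31 ≈ 5.7635
Gain = 20 log₁₀(5.7635) ≈ 15.21 dB

15.2 dB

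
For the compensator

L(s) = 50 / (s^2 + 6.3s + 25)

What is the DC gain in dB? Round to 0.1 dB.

6.0 dB

L(0) = 50 / 25 = 2
20 log₁₀(2) ≈ 6.02 dB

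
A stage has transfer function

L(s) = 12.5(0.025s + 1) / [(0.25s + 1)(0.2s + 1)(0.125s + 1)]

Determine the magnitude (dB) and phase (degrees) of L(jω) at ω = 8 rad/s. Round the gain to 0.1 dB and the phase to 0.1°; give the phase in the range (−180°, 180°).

6.6 dB, -155.1°

At ω = 8 rad/s:
zero (1 + j8·0.025) = 1 + j0.2 → |·| ≈ 1.0198, ∠ ≈ 11.31°
pole (1 + j8·0.25) = 1 + j2 → |·| ≈ 2.2361, ∠ ≈ 63.43°
pole (1 + j8·0.2) = 1 + j1.6 → |·| ≈ 1.8868, ∠ ≈ 57.99°
pole (1 + j8·0.125) = 1 + j1 → |·| ≈ 1.4142, ∠ ≈ 45.00°
|L| = 12.5 · 1.0198 / (2.2361 · 1.8868 · 1.4142) ≈ 2.1365
Gain = 20 log₁₀(2.1365) ≈ 6.59 dB
∠L = (11.31°) − (63.43° + 57.99° + 45.00°) = -155.11°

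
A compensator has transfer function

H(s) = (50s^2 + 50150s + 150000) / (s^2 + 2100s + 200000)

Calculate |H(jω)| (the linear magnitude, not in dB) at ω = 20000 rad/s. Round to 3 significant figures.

Substitute s = j20000:
Numerator: 50(j20000)^2 + 50150(j20000) + 150000 = -19999850000 + j1003000000
Denominator: (j20000)^2 + 2100(j20000) + 200000 = -399800000 + j42000000
|N| = √(19999850000² + 1003000000²) ≈ 2.0025e+10, ∠N ≈ 177.13°
|D| = √(399800000² + 42000000²) ≈ 4.02e+08, ∠D ≈ 174.00°
|H| = 2.0025e+10 / 4.02e+08 ≈ 49.813

49.8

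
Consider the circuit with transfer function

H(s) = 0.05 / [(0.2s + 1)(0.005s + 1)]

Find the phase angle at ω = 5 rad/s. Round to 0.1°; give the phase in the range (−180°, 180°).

At ω = 5 rad/s:
pole (1 + j5·0.2) = 1 + j1 → |·| ≈ 1.4142, ∠ ≈ 45.00°
pole (1 + j5·0.005) = 1 + j0.025 → |·| ≈ 1.0003, ∠ ≈ 1.43°
∠H = (0°) − (45.00° + 1.43°) = -46.43°

-46.4°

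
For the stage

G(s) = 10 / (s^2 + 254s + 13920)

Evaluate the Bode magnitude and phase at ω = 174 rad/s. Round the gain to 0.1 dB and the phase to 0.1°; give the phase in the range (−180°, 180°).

-73.5 dB, -110.3°

Substitute s = j174:
Numerator: 10 = 10 + j0
Denominator: (j174)^2 + 254(j174) + 13920 = -16356 + j44196
|N| = √(10² + 0²) ≈ 10, ∠N ≈ 0.00°
|D| = √(16356² + 44196²) ≈ 47125, ∠D ≈ 110.31°
|G| = 10 / 47125 ≈ 0.0002122
Gain = 20 log₁₀(0.0002122) ≈ -73.47 dB
∠G = 0.00° − 110.31° = -110.31°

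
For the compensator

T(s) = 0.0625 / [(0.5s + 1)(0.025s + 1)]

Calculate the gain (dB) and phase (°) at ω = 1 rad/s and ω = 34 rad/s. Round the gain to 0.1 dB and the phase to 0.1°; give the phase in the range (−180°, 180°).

ω = 1: -25.1 dB, -28.0°; ω = 34: -51.1 dB, -127.0°

At ω = 1 rad/s:
pole (1 + j1·0.5) = 1 + j0.5 → |·| ≈ 1.118, ∠ ≈ 26.57°
pole (1 + j1·0.025) = 1 + j0.025 → |·| ≈ 1.0003, ∠ ≈ 1.43°
|T| = 0.0625 · 1 / (1.118 · 1.0003) ≈ 0.055887
Gain = 20 log₁₀(0.055887) ≈ -25.05 dB
∠T = (0°) − (26.57° + 1.43°) = -28.00°

At ω = 34 rad/s:
pole (1 + j34·0.5) = 1 + j17 → |·| ≈ 17.029, ∠ ≈ 86.63°
pole (1 + j34·0.025) = 1 + j0.85 → |·| ≈ 1.3124, ∠ ≈ 40.36°
|T| = 0.0625 · 1 / (17.029 · 1.3124) ≈ 0.0027966
Gain = 20 log₁₀(0.0027966) ≈ -51.07 dB
∠T = (0°) − (86.63° + 40.36°) = -126.99°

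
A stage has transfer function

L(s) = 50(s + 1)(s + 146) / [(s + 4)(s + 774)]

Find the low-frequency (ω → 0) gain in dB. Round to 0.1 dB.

L(0) = 50·1·146 / (4·774) ≈ 2.3579
20 log₁₀(2.3579) ≈ 7.45 dB

7.5 dB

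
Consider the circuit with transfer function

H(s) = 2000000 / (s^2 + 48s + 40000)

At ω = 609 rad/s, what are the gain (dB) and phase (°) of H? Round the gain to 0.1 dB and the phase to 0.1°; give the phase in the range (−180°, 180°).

15.6 dB, -175.0°

At s = jω = j609:
quadratic: (j609)² + 48·j609 + 40000 = -330881 + j29232 → |·| ≈ 3.3217e+05, ∠ ≈ 174.95°
|H| = 2000000 / 3.3217e+05 ≈ 6.021
Gain = 20 log₁₀(6.021) ≈ 15.59 dB
∠H = 0.00° − 174.95° = -174.95°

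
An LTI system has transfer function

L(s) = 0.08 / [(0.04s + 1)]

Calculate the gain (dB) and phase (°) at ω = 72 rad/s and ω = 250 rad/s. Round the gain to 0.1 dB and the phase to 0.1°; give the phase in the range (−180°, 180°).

ω = 72: -31.6 dB, -70.9°; ω = 250: -42.0 dB, -84.3°

At ω = 72 rad/s:
pole (1 + j72·0.04) = 1 + j2.88 → |·| ≈ 3.0487, ∠ ≈ 70.85°
|L| = 0.08 · 1 / (3.0487) ≈ 0.026241
Gain = 20 log₁₀(0.026241) ≈ -31.62 dB
∠L = (0°) − (70.85°) = -70.85°

At ω = 250 rad/s:
pole (1 + j250·0.04) = 1 + j10 → |·| ≈ 10.05, ∠ ≈ 84.29°
|L| = 0.08 · 1 / (10.05) ≈ 0.0079602
Gain = 20 log₁₀(0.0079602) ≈ -41.98 dB
∠L = (0°) − (84.29°) = -84.29°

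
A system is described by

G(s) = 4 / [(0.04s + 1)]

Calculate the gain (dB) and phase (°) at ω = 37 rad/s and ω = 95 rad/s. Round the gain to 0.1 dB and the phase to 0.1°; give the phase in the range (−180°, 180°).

At ω = 37 rad/s:
pole (1 + j37·0.04) = 1 + j1.48 → |·| ≈ 1.7862, ∠ ≈ 55.95°
|G| = 4 · 1 / (1.7862) ≈ 2.2394
Gain = 20 log₁₀(2.2394) ≈ 7.00 dB
∠G = (0°) − (55.95°) = -55.95°

At ω = 95 rad/s:
pole (1 + j95·0.04) = 1 + j3.8 → |·| ≈ 3.9294, ∠ ≈ 75.26°
|G| = 4 · 1 / (3.9294) ≈ 1.018
Gain = 20 log₁₀(1.018) ≈ 0.15 dB
∠G = (0°) − (75.26°) = -75.26°

ω = 37: 7.0 dB, -56.0°; ω = 95: 0.2 dB, -75.3°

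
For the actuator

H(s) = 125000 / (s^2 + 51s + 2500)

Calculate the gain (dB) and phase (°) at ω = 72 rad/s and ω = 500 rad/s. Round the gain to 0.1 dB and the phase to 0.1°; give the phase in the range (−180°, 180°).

ω = 72: 28.8 dB, -126.2°; ω = 500: -6.0 dB, -174.1°

At s = jω = j72:
quadratic: (j72)² + 51·j72 + 2500 = -2684 + j3672 → |·| ≈ 4548.3, ∠ ≈ 126.16°
|H| = 125000 / 4548.3 ≈ 27.483
Gain = 20 log₁₀(27.483) ≈ 28.78 dB
∠H = 0.00° − 126.16° = -126.16°

At s = jω = j500:
quadratic: (j500)² + 51·j500 + 2500 = -247500 + j25500 → |·| ≈ 2.4881e+05, ∠ ≈ 174.12°
|H| = 125000 / 2.4881e+05 ≈ 0.50239
Gain = 20 log₁₀(0.50239) ≈ -5.98 dB
∠H = 0.00° − 174.12° = -174.12°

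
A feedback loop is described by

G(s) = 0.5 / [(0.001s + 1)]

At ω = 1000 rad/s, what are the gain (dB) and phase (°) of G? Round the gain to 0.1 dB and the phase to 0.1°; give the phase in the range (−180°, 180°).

-9.0 dB, -45.0°

At ω = 1000 rad/s:
pole (1 + j1000·0.001) = 1 + j1 → |·| ≈ 1.4142, ∠ ≈ 45.00°
|G| = 0.5 · 1 / (1.4142) ≈ 0.35356
Gain = 20 log₁₀(0.35356) ≈ -9.03 dB
∠G = (0°) − (45.00°) = -45.00°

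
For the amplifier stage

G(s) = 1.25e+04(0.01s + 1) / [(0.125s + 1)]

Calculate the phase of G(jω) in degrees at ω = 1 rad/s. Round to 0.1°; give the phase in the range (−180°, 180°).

-6.6°

At ω = 1 rad/s:
zero (1 + j1·0.01) = 1 + j0.01 → |·| ≈ 1, ∠ ≈ 0.57°
pole (1 + j1·0.125) = 1 + j0.125 → |·| ≈ 1.0078, ∠ ≈ 7.13°
∠G = (0.57°) − (7.13°) = -6.56°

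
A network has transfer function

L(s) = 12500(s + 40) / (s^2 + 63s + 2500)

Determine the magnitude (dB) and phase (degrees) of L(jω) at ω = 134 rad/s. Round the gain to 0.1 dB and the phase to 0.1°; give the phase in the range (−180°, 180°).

39.9 dB, -78.0°

At s = jω = j134:
zero (s+40): 40 + j134 → |·| = √(40²+134²) = √19556 ≈ 139.84, ∠ = arctan(134/40) ≈ 73.38°
quadratic: (j134)² + 63·j134 + 2500 = -15456 + j8442 → |·| ≈ 17611, ∠ ≈ 151.36°
|L| = 12500 · 139.84 / 17611 ≈ 99.256
Gain = 20 log₁₀(99.256) ≈ 39.94 dB
∠L = 73.38° − 151.36° = -77.98°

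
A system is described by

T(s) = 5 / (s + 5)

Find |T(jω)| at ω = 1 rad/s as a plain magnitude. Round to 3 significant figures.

0.981

Substitute s = j1:
Numerator: 5 = 5 + j0
Denominator: (j1) + 5 = 5 + j1
|N| = √(5² + 0²) ≈ 5, ∠N ≈ 0.00°
|D| = √(5² + 1²) ≈ 5.099, ∠D ≈ 11.31°
|T| = 5 / 5.099 ≈ 0.98058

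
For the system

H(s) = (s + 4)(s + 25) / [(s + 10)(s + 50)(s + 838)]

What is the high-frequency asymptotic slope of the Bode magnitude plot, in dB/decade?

-20 dB/decade

Each pole contributes −20 dB/decade at high frequency; each zero contributes +20 dB/decade.
Net: 2 zero(s) − 3 pole(s) → -20 dB/decade.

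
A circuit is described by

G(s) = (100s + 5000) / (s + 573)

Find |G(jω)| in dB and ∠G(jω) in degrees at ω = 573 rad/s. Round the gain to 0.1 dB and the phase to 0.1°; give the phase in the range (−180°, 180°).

37.0 dB, 40.0°

Substitute s = j573:
Numerator: 100(j573) + 5000 = 5000 + j57300
Denominator: (j573) + 573 = 573 + j573
|N| = √(5000² + 57300²) ≈ 57518, ∠N ≈ 85.01°
|D| = √(573² + 573²) ≈ 810.34, ∠D ≈ 45.00°
|G| = 57518 / 810.34 ≈ 70.98
Gain = 20 log₁₀(70.98) ≈ 37.02 dB
∠G = 85.01° − 45.00° = 40.01°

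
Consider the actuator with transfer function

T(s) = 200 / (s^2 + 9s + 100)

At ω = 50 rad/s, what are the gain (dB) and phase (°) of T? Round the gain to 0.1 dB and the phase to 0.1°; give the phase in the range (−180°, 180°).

At s = jω = j50:
quadratic: (j50)² + 9·j50 + 100 = -2400 + j450 → |·| ≈ 2441.8, ∠ ≈ 169.38°
|T| = 200 / 2441.8 ≈ 0.081907
Gain = 20 log₁₀(0.081907) ≈ -21.73 dB
∠T = 0.00° − 169.38° = -169.38°

-21.7 dB, -169.4°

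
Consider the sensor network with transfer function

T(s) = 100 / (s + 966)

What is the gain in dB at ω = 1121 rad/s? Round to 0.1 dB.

-23.4 dB

Substitute s = j1121:
Numerator: 100 = 100 + j0
Denominator: (j1121) + 966 = 966 + j1121
|N| = √(100² + 0²) ≈ 100, ∠N ≈ 0.00°
|D| = √(966² + 1121²) ≈ 1479.8, ∠D ≈ 49.25°
|T| = 100 / 1479.8 ≈ 0.067577
Gain = 20 log₁₀(0.067577) ≈ -23.40 dB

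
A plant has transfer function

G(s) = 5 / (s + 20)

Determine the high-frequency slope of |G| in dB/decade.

-20 dB/decade

Each pole contributes −20 dB/decade at high frequency; each zero contributes +20 dB/decade.
Net: 0 zero(s) − 1 pole(s) → -20 dB/decade.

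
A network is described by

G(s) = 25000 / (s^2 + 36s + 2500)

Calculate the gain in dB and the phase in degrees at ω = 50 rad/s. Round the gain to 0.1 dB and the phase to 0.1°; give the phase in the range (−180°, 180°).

22.9 dB, -90.0°

At s = jω = j50:
quadratic: (j50)² + 36·j50 + 2500 = 0 + j1800 → |·| ≈ 1800, ∠ ≈ 90.00°
|G| = 25000 / 1800 ≈ 13.889
Gain = 20 log₁₀(13.889) ≈ 22.85 dB
∠G = 0.00° − 90.00° = -90.00°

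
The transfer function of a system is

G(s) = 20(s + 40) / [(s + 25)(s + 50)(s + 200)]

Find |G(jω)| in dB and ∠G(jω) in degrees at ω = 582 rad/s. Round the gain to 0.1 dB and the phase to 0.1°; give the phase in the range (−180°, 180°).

At s = jω = j582:
zero (s+40): 40 + j582 → |·| = √(40²+582²) = √340324 ≈ 583.37, ∠ = arctan(582/40) ≈ 86.07°
pole (s+25): 25 + j582 → |·| = √(25²+582²) = √339349 ≈ 582.54, ∠ = arctan(582/25) ≈ 87.54°
pole (s+50): 50 + j582 → |·| = √(50²+582²) = √341224 ≈ 584.14, ∠ = arctan(582/50) ≈ 85.09°
pole (s+200): 200 + j582 → |·| = √(200²+582²) = √378724 ≈ 615.41, ∠ = arctan(582/200) ≈ 71.04°
|G| = 20 · 583.37 / 2.0941e+08 ≈ 5.5716e-05
Gain = 20 log₁₀(5.5716e-05) ≈ -85.08 dB
∠G = 86.07° − 243.67° = -157.60°

-85.1 dB, -157.6°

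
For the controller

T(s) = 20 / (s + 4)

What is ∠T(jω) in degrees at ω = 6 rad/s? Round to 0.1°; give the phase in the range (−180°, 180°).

Substitute s = j6:
Numerator: 20 = 20 + j0
Denominator: (j6) + 4 = 4 + j6
|N| = √(20² + 0²) ≈ 20, ∠N ≈ 0.00°
|D| = √(4² + 6²) ≈ 7.2111, ∠D ≈ 56.31°
∠T = 0.00° − 56.31° = -56.31°

-56.3°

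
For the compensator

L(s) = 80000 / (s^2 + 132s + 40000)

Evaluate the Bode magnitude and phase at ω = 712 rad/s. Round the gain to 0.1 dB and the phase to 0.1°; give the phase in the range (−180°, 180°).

-15.5 dB, -168.6°

At s = jω = j712:
quadratic: (j712)² + 132·j712 + 40000 = -466944 + j93984 → |·| ≈ 4.7631e+05, ∠ ≈ 168.62°
|L| = 80000 / 4.7631e+05 ≈ 0.16796
Gain = 20 log₁₀(0.16796) ≈ -15.50 dB
∠L = 0.00° − 168.62° = -168.62°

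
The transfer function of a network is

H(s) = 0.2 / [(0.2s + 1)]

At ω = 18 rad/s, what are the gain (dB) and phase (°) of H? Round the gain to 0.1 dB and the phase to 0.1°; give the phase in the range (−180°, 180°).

At ω = 18 rad/s:
pole (1 + j18·0.2) = 1 + j3.6 → |·| ≈ 3.7363, ∠ ≈ 74.48°
|H| = 0.2 · 1 / (3.7363) ≈ 0.053529
Gain = 20 log₁₀(0.053529) ≈ -25.43 dB
∠H = (0°) − (74.48°) = -74.48°

-25.4 dB, -74.5°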